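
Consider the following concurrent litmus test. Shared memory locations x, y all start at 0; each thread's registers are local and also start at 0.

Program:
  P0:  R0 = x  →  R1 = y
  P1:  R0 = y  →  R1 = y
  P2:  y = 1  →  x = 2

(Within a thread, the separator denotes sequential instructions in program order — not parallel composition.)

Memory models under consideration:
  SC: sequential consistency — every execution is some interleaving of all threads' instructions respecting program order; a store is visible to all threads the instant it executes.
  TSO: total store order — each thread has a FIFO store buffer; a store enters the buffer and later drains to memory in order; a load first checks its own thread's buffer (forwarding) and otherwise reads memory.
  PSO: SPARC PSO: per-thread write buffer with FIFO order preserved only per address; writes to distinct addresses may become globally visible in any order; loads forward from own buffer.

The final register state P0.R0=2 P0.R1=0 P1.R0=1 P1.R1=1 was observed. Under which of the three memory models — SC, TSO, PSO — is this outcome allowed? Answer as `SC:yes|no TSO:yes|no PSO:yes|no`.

SC:no TSO:no PSO:yes

outcome vector order: (P0.R0,P0.R1,P1.R0,P1.R1)
SC: 9 outcomes — {0000 0001 0011 0100 0101 0111 2100 2101 2111}
TSO: 9 outcomes — {0000 0001 0011 0100 0101 0111 2100 2101 2111}
PSO: 12 outcomes — {0000 0001 0011 0100 0101 0111 2000 2001 2011 2100 2101 2111}
target 2011 ∈ {PSO}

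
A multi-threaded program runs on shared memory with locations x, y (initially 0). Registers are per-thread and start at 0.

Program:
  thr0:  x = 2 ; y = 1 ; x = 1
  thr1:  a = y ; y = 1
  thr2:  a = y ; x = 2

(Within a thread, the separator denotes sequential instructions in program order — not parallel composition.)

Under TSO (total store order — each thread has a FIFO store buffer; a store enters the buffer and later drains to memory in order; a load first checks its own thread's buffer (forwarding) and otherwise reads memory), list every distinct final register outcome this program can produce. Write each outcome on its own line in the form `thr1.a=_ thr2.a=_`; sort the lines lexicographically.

outcome vector order: (thr1.a,thr2.a)
|TSO outcomes| = 4

thr1.a=0 thr2.a=0
thr1.a=0 thr2.a=1
thr1.a=1 thr2.a=0
thr1.a=1 thr2.a=1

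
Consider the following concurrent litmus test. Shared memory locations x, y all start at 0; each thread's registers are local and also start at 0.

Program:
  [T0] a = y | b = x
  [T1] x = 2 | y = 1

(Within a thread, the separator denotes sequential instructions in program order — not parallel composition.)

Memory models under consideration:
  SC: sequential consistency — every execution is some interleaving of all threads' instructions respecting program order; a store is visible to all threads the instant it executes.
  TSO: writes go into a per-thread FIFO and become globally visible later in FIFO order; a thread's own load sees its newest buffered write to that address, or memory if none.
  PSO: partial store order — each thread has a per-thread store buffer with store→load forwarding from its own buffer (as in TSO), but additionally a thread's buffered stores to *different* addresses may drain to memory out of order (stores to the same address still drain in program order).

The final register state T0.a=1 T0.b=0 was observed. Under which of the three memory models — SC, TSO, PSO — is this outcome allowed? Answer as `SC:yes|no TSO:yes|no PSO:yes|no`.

outcome vector order: (T0.a,T0.b)
SC: 3 outcomes — {(0,0), (0,2), (1,2)}
TSO: 3 outcomes — {(0,0), (0,2), (1,2)}
PSO: 4 outcomes — {(0,0), (0,2), (1,0), (1,2)}
target (1,0) ∈ {PSO}

SC:no TSO:no PSO:yes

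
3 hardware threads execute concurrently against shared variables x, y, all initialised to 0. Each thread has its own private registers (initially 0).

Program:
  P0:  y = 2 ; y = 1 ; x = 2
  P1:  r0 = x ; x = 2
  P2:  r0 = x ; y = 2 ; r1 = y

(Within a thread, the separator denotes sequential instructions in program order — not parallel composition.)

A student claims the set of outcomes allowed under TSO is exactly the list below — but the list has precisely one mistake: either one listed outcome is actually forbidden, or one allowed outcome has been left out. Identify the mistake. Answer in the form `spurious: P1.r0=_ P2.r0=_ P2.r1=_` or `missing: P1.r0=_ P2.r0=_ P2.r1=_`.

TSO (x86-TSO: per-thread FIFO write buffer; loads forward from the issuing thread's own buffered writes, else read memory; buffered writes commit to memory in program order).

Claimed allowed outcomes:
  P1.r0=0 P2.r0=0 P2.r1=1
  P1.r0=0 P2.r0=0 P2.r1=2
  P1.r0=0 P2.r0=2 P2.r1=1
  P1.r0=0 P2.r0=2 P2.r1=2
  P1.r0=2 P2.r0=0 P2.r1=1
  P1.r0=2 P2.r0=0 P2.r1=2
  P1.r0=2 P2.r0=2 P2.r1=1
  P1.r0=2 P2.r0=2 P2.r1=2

spurious: P1.r0=2 P2.r0=2 P2.r1=1

outcome vector order: (P1.r0,P2.r0,P2.r1)
TSO: 7 outcomes — {<0 0 1>, <0 0 2>, <0 2 1>, <0 2 2>, <2 0 1>, <2 0 2>, <2 2 2>}
claimed∖TSO = {<2 2 1>}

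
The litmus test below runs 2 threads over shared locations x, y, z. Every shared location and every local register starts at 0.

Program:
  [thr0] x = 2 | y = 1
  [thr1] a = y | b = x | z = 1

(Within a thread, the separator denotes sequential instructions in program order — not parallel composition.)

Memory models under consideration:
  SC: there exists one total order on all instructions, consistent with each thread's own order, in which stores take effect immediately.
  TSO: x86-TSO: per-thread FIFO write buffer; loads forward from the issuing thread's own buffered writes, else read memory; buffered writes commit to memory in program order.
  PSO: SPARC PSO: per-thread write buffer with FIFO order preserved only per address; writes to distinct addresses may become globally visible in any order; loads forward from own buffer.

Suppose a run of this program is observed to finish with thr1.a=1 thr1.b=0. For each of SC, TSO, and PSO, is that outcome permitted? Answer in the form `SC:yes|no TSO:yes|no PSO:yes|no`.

SC:no TSO:no PSO:yes

outcome vector order: (thr1.a,thr1.b)
under SC → 0/0, 0/2, 1/2
under TSO → 0/0, 0/2, 1/2
under PSO → 0/0, 0/2, 1/0, 1/2
target 1/0 ∈ {PSO}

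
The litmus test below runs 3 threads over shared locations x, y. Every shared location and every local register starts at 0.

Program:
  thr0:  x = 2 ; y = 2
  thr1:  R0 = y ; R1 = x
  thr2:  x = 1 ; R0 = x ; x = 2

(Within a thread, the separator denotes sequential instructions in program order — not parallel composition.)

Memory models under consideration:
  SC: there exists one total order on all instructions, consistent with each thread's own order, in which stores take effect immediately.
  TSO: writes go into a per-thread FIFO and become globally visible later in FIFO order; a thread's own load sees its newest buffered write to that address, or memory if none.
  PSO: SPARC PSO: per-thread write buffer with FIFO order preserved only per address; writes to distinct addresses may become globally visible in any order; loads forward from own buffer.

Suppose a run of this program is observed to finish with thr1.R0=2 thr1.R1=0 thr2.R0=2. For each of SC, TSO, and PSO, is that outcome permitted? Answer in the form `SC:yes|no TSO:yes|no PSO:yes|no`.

SC:no TSO:no PSO:yes

outcome vector order: (thr1.R0,thr1.R1,thr2.R0)
under SC → 001 002 011 012 021 022 211 221 222
under TSO → 001 002 011 012 021 022 211 221 222
under PSO → 001 002 011 012 021 022 201 202 211 212 221 222
target 202 ∈ {PSO}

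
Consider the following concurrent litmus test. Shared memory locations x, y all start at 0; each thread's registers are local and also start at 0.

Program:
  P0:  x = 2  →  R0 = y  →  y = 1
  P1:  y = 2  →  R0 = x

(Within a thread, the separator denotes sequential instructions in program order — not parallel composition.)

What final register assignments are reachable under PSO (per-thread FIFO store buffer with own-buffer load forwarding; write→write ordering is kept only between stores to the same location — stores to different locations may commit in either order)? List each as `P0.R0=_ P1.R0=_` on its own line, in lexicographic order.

outcome vector order: (P0.R0,P1.R0)
|PSO outcomes| = 4

P0.R0=0 P1.R0=0
P0.R0=0 P1.R0=2
P0.R0=2 P1.R0=0
P0.R0=2 P1.R0=2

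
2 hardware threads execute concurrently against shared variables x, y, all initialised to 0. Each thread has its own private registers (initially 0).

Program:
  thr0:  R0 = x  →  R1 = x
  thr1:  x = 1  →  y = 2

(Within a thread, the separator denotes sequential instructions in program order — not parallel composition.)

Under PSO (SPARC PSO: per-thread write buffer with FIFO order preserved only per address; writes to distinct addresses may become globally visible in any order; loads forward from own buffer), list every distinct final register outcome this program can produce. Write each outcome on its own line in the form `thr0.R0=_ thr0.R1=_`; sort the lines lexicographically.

thr0.R0=0 thr0.R1=0
thr0.R0=0 thr0.R1=1
thr0.R0=1 thr0.R1=1

outcome vector order: (thr0.R0,thr0.R1)
|PSO outcomes| = 3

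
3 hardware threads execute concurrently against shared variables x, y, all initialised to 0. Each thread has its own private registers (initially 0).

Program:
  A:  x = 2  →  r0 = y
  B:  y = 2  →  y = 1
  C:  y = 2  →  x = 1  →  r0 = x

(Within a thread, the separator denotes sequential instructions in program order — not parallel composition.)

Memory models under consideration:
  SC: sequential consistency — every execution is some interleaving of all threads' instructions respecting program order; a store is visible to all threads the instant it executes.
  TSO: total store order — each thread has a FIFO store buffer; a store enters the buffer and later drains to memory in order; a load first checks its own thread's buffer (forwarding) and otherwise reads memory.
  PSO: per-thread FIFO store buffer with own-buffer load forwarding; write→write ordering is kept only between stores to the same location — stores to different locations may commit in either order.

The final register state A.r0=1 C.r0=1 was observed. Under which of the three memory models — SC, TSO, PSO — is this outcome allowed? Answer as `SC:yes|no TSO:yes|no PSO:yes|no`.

outcome vector order: (A.r0,C.r0)
[SC] allowed = {<0 1> <1 1> <1 2> <2 1> <2 2>}
[TSO] allowed = {<0 1> <0 2> <1 1> <1 2> <2 1> <2 2>}
[PSO] allowed = {<0 1> <0 2> <1 1> <1 2> <2 1> <2 2>}
target <1 1> ∈ {SC,TSO,PSO}

SC:yes TSO:yes PSO:yes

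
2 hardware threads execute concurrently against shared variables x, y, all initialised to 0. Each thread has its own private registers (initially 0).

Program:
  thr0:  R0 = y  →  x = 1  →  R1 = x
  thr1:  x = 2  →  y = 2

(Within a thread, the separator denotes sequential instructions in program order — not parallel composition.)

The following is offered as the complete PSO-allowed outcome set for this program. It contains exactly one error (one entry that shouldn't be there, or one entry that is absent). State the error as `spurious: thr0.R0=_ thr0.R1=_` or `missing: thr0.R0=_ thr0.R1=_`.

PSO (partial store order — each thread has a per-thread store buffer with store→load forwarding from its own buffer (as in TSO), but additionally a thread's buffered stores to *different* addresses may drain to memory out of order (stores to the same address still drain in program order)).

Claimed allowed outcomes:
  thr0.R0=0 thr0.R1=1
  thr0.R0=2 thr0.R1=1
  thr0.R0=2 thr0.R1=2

outcome vector order: (thr0.R0,thr0.R1)
PSO (4): 01; 02; 21; 22
PSO∖claimed = {02}

missing: thr0.R0=0 thr0.R1=2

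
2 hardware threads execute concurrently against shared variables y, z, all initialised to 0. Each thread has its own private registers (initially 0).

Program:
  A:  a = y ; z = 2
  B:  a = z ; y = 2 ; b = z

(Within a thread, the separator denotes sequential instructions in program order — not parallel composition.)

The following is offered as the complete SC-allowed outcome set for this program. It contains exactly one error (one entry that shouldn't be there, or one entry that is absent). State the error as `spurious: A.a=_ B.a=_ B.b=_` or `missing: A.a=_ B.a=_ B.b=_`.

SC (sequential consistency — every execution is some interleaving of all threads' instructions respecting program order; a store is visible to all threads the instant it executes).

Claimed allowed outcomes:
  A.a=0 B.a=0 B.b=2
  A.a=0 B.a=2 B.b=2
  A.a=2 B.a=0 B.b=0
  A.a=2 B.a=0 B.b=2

missing: A.a=0 B.a=0 B.b=0

outcome vector order: (A.a,B.a,B.b)
SC: 5 outcomes — {000 002 022 200 202}
SC∖claimed = {000}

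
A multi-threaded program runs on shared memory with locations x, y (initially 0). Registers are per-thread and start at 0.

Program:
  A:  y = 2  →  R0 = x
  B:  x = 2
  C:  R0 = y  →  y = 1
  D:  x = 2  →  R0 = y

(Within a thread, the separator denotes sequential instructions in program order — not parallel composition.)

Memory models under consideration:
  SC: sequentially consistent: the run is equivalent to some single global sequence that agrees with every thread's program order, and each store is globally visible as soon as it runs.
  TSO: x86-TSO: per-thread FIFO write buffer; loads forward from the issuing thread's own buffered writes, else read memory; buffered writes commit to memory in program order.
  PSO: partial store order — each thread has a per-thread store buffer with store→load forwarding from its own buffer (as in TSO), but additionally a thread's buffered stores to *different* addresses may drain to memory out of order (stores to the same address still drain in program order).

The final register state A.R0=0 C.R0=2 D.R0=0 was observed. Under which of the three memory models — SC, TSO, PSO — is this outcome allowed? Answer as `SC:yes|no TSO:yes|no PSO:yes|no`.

SC:no TSO:yes PSO:yes

outcome vector order: (A.R0,C.R0,D.R0)
under SC → 001; 002; 021; 022; 200; 201; 202; 220; 221; 222
under TSO → 000; 001; 002; 020; 021; 022; 200; 201; 202; 220; 221; 222
under PSO → 000; 001; 002; 020; 021; 022; 200; 201; 202; 220; 221; 222
target 020 ∈ {TSO,PSO}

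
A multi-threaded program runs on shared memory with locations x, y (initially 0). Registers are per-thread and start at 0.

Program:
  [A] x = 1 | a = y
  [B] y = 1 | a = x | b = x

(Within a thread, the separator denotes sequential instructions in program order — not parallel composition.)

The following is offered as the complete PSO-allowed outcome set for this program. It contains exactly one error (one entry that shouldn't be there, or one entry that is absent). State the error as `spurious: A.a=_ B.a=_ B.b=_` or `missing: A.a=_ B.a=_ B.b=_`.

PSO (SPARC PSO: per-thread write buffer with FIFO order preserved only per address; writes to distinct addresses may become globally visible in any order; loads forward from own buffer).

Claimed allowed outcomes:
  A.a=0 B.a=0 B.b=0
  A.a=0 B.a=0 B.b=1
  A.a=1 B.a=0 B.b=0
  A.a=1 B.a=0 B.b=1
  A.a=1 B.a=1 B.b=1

missing: A.a=0 B.a=1 B.b=1

outcome vector order: (A.a,B.a,B.b)
PSO: 6 outcomes — {000; 001; 011; 100; 101; 111}
PSO∖claimed = {011}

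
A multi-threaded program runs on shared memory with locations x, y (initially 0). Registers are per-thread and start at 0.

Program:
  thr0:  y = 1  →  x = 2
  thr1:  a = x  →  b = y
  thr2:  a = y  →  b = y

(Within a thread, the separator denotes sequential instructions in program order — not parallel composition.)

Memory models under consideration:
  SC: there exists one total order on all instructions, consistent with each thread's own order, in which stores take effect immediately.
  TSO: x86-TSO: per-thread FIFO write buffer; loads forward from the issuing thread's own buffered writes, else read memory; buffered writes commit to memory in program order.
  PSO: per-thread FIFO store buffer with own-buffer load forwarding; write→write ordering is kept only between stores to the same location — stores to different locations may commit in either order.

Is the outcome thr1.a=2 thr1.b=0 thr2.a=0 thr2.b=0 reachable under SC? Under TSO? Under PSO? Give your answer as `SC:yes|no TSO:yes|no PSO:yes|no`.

outcome vector order: (thr1.a,thr1.b,thr2.a,thr2.b)
SC (9): 0000 0001 0011 0100 0101 0111 2100 2101 2111
TSO (9): 0000 0001 0011 0100 0101 0111 2100 2101 2111
PSO (12): 0000 0001 0011 0100 0101 0111 2000 2001 2011 2100 2101 2111
target 2000 ∈ {PSO}

SC:no TSO:no PSO:yes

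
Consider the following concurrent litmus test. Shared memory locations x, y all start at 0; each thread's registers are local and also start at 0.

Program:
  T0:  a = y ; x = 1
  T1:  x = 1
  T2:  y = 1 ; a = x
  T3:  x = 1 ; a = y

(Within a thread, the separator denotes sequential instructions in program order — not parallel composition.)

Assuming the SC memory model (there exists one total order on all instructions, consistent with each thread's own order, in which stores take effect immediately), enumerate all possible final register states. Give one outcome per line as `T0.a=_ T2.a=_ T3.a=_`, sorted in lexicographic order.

outcome vector order: (T0.a,T2.a,T3.a)
|SC outcomes| = 6

T0.a=0 T2.a=0 T3.a=1
T0.a=0 T2.a=1 T3.a=0
T0.a=0 T2.a=1 T3.a=1
T0.a=1 T2.a=0 T3.a=1
T0.a=1 T2.a=1 T3.a=0
T0.a=1 T2.a=1 T3.a=1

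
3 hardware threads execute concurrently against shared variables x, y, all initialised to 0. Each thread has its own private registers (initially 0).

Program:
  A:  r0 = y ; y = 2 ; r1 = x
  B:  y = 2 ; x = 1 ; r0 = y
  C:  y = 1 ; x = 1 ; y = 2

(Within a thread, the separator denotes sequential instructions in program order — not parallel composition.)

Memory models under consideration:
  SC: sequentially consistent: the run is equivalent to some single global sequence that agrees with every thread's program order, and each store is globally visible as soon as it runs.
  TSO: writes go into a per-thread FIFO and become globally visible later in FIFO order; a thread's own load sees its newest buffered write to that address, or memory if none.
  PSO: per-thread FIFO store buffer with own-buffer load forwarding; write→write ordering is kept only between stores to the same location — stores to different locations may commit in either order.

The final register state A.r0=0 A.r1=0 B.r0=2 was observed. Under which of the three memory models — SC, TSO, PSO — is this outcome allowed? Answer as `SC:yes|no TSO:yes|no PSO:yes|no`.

outcome vector order: (A.r0,A.r1,B.r0)
SC (11): <0 0 1>; <0 0 2>; <0 1 1>; <0 1 2>; <1 0 2>; <1 1 1>; <1 1 2>; <2 0 1>; <2 0 2>; <2 1 1>; <2 1 2>
TSO (12): <0 0 1>; <0 0 2>; <0 1 1>; <0 1 2>; <1 0 1>; <1 0 2>; <1 1 1>; <1 1 2>; <2 0 1>; <2 0 2>; <2 1 1>; <2 1 2>
PSO (12): <0 0 1>; <0 0 2>; <0 1 1>; <0 1 2>; <1 0 1>; <1 0 2>; <1 1 1>; <1 1 2>; <2 0 1>; <2 0 2>; <2 1 1>; <2 1 2>
target <0 0 2> ∈ {SC,TSO,PSO}

SC:yes TSO:yes PSO:yes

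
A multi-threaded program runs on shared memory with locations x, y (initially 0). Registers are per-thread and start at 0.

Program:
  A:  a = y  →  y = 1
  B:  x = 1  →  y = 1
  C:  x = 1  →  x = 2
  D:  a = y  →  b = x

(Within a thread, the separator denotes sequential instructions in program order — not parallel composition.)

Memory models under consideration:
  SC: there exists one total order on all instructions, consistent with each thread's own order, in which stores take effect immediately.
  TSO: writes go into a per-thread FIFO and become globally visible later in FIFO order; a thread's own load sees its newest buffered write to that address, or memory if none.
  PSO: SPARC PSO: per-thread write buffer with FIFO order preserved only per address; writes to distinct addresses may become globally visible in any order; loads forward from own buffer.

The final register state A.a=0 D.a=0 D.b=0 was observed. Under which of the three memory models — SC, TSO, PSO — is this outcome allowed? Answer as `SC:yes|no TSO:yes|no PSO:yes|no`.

outcome vector order: (A.a,D.a,D.b)
SC (11): (0,0,0), (0,0,1), (0,0,2), (0,1,0), (0,1,1), (0,1,2), (1,0,0), (1,0,1), (1,0,2), (1,1,1), (1,1,2)
TSO (11): (0,0,0), (0,0,1), (0,0,2), (0,1,0), (0,1,1), (0,1,2), (1,0,0), (1,0,1), (1,0,2), (1,1,1), (1,1,2)
PSO (12): (0,0,0), (0,0,1), (0,0,2), (0,1,0), (0,1,1), (0,1,2), (1,0,0), (1,0,1), (1,0,2), (1,1,0), (1,1,1), (1,1,2)
target (0,0,0) ∈ {SC,TSO,PSO}

SC:yes TSO:yes PSO:yes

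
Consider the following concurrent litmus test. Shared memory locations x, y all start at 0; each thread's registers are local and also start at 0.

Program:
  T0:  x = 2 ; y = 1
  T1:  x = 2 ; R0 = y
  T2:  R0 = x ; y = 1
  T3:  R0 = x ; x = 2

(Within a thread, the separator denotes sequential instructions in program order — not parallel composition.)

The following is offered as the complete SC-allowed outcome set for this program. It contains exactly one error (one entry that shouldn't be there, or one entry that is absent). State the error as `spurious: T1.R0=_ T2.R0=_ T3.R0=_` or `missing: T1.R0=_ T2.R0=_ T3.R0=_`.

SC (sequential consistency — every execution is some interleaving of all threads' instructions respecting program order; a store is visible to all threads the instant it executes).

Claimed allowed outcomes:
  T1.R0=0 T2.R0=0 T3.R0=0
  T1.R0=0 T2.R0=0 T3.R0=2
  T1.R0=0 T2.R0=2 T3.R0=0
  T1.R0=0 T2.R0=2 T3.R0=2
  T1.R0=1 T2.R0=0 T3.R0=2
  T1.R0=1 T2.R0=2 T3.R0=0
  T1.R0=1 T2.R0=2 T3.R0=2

missing: T1.R0=1 T2.R0=0 T3.R0=0

outcome vector order: (T1.R0,T2.R0,T3.R0)
SC (8): (0,0,0) (0,0,2) (0,2,0) (0,2,2) (1,0,0) (1,0,2) (1,2,0) (1,2,2)
SC∖claimed = {(1,0,0)}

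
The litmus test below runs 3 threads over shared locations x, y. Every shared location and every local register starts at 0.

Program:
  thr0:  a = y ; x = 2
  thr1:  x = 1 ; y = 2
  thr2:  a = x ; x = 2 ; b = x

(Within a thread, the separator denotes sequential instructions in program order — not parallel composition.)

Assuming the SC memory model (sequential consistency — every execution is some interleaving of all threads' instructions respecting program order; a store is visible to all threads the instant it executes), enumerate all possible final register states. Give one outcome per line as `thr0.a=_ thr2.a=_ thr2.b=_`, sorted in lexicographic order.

thr0.a=0 thr2.a=0 thr2.b=1
thr0.a=0 thr2.a=0 thr2.b=2
thr0.a=0 thr2.a=1 thr2.b=2
thr0.a=0 thr2.a=2 thr2.b=1
thr0.a=0 thr2.a=2 thr2.b=2
thr0.a=2 thr2.a=0 thr2.b=1
thr0.a=2 thr2.a=0 thr2.b=2
thr0.a=2 thr2.a=1 thr2.b=2
thr0.a=2 thr2.a=2 thr2.b=2

outcome vector order: (thr0.a,thr2.a,thr2.b)
|SC outcomes| = 9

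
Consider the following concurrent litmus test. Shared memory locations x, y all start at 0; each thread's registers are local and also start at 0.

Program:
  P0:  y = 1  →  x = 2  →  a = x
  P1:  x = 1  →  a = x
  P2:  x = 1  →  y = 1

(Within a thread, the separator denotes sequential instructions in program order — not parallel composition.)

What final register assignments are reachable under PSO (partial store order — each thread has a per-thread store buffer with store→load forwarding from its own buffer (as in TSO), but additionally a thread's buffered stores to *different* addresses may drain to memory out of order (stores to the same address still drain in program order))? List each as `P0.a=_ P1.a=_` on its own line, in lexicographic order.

outcome vector order: (P0.a,P1.a)
|PSO outcomes| = 4

P0.a=1 P1.a=1
P0.a=1 P1.a=2
P0.a=2 P1.a=1
P0.a=2 P1.a=2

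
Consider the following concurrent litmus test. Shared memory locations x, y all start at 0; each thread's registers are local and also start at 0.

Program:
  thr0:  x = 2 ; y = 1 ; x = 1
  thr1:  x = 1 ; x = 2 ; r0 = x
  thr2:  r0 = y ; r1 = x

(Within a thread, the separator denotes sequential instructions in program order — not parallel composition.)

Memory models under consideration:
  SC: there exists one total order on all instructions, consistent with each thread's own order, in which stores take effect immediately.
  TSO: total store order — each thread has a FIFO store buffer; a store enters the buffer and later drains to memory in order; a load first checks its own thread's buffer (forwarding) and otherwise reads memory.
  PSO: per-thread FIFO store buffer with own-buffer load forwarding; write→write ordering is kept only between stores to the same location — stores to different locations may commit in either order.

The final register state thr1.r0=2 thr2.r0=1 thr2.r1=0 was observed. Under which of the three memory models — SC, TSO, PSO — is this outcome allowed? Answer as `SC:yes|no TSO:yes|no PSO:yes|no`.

outcome vector order: (thr1.r0,thr2.r0,thr2.r1)
[SC] allowed = {1/0/0 1/0/1 1/0/2 1/1/1 1/1/2 2/0/0 2/0/1 2/0/2 2/1/1 2/1/2}
[TSO] allowed = {1/0/0 1/0/1 1/0/2 1/1/1 1/1/2 2/0/0 2/0/1 2/0/2 2/1/1 2/1/2}
[PSO] allowed = {1/0/0 1/0/1 1/0/2 1/1/0 1/1/1 1/1/2 2/0/0 2/0/1 2/0/2 2/1/0 2/1/1 2/1/2}
target 2/1/0 ∈ {PSO}

SC:no TSO:no PSO:yes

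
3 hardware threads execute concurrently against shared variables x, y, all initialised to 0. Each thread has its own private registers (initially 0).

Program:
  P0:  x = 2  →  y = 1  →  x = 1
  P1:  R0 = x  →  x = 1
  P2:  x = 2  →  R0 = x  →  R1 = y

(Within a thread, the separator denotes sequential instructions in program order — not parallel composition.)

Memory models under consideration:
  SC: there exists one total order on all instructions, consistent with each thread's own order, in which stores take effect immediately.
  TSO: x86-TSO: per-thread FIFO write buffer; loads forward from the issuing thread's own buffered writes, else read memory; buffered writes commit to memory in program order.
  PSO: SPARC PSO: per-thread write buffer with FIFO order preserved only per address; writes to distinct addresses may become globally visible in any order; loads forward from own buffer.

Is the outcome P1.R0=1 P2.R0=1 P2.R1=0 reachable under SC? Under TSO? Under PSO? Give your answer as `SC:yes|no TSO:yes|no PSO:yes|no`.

outcome vector order: (P1.R0,P2.R0,P2.R1)
under SC → <0 1 0> <0 1 1> <0 2 0> <0 2 1> <1 1 1> <1 2 0> <1 2 1> <2 1 0> <2 1 1> <2 2 0> <2 2 1>
under TSO → <0 1 0> <0 1 1> <0 2 0> <0 2 1> <1 1 1> <1 2 0> <1 2 1> <2 1 0> <2 1 1> <2 2 0> <2 2 1>
under PSO → <0 1 0> <0 1 1> <0 2 0> <0 2 1> <1 1 0> <1 1 1> <1 2 0> <1 2 1> <2 1 0> <2 1 1> <2 2 0> <2 2 1>
target <1 1 0> ∈ {PSO}

SC:no TSO:no PSO:yes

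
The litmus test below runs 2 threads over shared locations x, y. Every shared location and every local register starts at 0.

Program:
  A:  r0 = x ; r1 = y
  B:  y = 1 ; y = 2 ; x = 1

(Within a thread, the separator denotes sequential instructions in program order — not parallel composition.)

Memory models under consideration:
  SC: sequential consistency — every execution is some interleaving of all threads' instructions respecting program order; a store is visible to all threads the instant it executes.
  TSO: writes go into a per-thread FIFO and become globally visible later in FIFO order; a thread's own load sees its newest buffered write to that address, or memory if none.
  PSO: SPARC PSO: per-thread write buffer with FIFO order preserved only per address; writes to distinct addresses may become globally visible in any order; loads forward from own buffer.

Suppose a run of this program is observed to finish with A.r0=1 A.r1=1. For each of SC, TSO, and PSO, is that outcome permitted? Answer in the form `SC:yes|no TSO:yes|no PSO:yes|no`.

SC:no TSO:no PSO:yes

outcome vector order: (A.r0,A.r1)
SC (4): 0/0, 0/1, 0/2, 1/2
TSO (4): 0/0, 0/1, 0/2, 1/2
PSO (6): 0/0, 0/1, 0/2, 1/0, 1/1, 1/2
target 1/1 ∈ {PSO}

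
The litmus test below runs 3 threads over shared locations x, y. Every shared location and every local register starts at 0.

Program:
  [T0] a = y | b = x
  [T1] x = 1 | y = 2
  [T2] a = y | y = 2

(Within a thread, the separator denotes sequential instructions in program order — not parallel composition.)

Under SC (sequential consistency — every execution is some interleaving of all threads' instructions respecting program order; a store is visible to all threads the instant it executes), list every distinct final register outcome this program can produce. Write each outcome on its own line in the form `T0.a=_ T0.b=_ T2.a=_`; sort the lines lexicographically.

outcome vector order: (T0.a,T0.b,T2.a)
|SC outcomes| = 7

T0.a=0 T0.b=0 T2.a=0
T0.a=0 T0.b=0 T2.a=2
T0.a=0 T0.b=1 T2.a=0
T0.a=0 T0.b=1 T2.a=2
T0.a=2 T0.b=0 T2.a=0
T0.a=2 T0.b=1 T2.a=0
T0.a=2 T0.b=1 T2.a=2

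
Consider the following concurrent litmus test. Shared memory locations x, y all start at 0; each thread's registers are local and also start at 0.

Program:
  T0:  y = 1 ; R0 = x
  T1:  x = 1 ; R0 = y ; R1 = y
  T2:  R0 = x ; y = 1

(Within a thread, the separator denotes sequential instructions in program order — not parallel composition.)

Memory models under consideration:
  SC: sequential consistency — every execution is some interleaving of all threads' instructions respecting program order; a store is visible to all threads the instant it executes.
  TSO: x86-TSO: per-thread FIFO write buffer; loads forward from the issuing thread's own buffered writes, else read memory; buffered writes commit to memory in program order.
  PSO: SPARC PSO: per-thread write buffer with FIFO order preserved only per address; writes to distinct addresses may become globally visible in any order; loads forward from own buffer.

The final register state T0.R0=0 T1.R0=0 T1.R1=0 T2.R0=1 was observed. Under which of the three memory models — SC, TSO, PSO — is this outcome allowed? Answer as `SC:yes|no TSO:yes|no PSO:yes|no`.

SC:no TSO:yes PSO:yes

outcome vector order: (T0.R0,T1.R0,T1.R1,T2.R0)
SC (8): 0/1/1/0 0/1/1/1 1/0/0/0 1/0/0/1 1/0/1/0 1/0/1/1 1/1/1/0 1/1/1/1
TSO (12): 0/0/0/0 0/0/0/1 0/0/1/0 0/0/1/1 0/1/1/0 0/1/1/1 1/0/0/0 1/0/0/1 1/0/1/0 1/0/1/1 1/1/1/0 1/1/1/1
PSO (12): 0/0/0/0 0/0/0/1 0/0/1/0 0/0/1/1 0/1/1/0 0/1/1/1 1/0/0/0 1/0/0/1 1/0/1/0 1/0/1/1 1/1/1/0 1/1/1/1
target 0/0/0/1 ∈ {TSO,PSO}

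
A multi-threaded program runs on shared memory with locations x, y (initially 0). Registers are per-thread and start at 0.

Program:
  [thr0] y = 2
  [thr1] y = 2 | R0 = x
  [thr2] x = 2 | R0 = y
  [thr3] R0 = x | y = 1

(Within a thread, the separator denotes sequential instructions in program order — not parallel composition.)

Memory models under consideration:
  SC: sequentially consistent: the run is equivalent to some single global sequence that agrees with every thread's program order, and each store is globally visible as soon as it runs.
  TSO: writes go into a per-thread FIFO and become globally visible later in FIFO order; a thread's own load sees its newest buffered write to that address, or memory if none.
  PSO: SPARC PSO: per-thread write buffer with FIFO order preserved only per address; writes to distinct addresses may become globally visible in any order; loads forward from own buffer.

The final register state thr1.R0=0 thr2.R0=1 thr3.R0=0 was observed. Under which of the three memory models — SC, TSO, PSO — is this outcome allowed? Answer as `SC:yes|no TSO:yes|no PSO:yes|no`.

SC:yes TSO:yes PSO:yes

outcome vector order: (thr1.R0,thr2.R0,thr3.R0)
under SC → <0 1 0>, <0 1 2>, <0 2 0>, <0 2 2>, <2 0 0>, <2 0 2>, <2 1 0>, <2 1 2>, <2 2 0>, <2 2 2>
under TSO → <0 0 0>, <0 0 2>, <0 1 0>, <0 1 2>, <0 2 0>, <0 2 2>, <2 0 0>, <2 0 2>, <2 1 0>, <2 1 2>, <2 2 0>, <2 2 2>
under PSO → <0 0 0>, <0 0 2>, <0 1 0>, <0 1 2>, <0 2 0>, <0 2 2>, <2 0 0>, <2 0 2>, <2 1 0>, <2 1 2>, <2 2 0>, <2 2 2>
target <0 1 0> ∈ {SC,TSO,PSO}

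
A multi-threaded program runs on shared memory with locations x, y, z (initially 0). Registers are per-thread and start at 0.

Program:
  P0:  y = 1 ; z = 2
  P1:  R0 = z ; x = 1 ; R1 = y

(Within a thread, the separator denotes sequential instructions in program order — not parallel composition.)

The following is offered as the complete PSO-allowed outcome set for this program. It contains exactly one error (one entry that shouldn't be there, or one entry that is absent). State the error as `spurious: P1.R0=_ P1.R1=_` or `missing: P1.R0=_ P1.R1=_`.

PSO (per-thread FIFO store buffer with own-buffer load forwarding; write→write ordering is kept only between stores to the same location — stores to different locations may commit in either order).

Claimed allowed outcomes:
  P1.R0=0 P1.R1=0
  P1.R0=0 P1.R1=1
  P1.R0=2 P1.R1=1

outcome vector order: (P1.R0,P1.R1)
PSO (4): 00; 01; 20; 21
PSO∖claimed = {20}

missing: P1.R0=2 P1.R1=0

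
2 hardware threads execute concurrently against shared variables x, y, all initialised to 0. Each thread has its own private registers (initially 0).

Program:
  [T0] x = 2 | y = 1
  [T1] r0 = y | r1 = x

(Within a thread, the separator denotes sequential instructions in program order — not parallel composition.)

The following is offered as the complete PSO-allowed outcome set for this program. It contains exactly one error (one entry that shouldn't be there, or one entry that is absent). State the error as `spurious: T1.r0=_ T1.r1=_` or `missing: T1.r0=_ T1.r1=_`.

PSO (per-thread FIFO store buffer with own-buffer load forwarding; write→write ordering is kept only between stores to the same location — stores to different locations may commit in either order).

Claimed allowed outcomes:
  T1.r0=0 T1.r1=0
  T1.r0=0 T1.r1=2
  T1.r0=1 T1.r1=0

outcome vector order: (T1.r0,T1.r1)
PSO: 4 outcomes — {00, 02, 10, 12}
PSO∖claimed = {12}

missing: T1.r0=1 T1.r1=2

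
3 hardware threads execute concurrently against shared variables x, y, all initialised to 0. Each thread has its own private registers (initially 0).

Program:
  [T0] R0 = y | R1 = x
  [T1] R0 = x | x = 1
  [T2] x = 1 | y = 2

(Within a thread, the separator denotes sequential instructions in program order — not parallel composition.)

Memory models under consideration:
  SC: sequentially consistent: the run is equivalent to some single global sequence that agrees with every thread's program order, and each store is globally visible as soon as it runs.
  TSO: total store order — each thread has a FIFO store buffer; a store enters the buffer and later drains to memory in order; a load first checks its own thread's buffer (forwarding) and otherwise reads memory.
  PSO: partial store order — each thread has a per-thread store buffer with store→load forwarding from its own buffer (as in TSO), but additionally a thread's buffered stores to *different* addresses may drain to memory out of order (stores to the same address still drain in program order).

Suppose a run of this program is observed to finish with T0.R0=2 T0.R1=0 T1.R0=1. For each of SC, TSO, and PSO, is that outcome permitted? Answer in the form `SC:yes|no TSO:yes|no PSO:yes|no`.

SC:no TSO:no PSO:yes

outcome vector order: (T0.R0,T0.R1,T1.R0)
SC: 6 outcomes — {000 001 010 011 210 211}
TSO: 6 outcomes — {000 001 010 011 210 211}
PSO: 8 outcomes — {000 001 010 011 200 201 210 211}
target 201 ∈ {PSO}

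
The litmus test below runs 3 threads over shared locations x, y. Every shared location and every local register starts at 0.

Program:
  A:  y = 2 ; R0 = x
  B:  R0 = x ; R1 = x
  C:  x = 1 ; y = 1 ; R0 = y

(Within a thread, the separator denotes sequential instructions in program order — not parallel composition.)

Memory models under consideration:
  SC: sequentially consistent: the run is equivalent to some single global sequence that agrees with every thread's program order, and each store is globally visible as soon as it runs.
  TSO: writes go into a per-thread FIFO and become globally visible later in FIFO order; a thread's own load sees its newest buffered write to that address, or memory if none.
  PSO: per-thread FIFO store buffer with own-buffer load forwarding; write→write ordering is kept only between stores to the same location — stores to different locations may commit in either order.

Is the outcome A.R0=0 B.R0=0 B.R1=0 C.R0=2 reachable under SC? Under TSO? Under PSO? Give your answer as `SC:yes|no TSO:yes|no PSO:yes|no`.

outcome vector order: (A.R0,B.R0,B.R1,C.R0)
SC (9): 0001 0011 0111 1001 1002 1011 1012 1111 1112
TSO (12): 0001 0002 0011 0012 0111 0112 1001 1002 1011 1012 1111 1112
PSO (12): 0001 0002 0011 0012 0111 0112 1001 1002 1011 1012 1111 1112
target 0002 ∈ {TSO,PSO}

SC:no TSO:yes PSO:yes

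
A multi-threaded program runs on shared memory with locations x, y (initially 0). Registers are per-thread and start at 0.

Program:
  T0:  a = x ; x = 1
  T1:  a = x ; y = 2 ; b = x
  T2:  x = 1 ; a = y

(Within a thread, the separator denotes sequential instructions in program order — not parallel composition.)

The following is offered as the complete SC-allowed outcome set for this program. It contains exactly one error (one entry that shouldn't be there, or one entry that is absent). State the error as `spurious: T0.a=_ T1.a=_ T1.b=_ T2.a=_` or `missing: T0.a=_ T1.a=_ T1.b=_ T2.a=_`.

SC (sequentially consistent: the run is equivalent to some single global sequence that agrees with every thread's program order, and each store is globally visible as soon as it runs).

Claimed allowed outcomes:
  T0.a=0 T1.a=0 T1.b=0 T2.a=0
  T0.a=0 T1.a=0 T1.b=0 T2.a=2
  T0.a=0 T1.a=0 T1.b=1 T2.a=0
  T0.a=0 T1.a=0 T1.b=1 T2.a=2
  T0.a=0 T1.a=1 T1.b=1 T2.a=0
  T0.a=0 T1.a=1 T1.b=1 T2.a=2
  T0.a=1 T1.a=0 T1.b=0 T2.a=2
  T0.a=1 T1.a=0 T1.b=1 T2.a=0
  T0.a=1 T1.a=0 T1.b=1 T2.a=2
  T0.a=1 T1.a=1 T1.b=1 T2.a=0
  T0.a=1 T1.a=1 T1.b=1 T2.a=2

spurious: T0.a=0 T1.a=0 T1.b=0 T2.a=0

outcome vector order: (T0.a,T1.a,T1.b,T2.a)
SC (10): (0,0,0,2); (0,0,1,0); (0,0,1,2); (0,1,1,0); (0,1,1,2); (1,0,0,2); (1,0,1,0); (1,0,1,2); (1,1,1,0); (1,1,1,2)
claimed∖SC = {(0,0,0,0)}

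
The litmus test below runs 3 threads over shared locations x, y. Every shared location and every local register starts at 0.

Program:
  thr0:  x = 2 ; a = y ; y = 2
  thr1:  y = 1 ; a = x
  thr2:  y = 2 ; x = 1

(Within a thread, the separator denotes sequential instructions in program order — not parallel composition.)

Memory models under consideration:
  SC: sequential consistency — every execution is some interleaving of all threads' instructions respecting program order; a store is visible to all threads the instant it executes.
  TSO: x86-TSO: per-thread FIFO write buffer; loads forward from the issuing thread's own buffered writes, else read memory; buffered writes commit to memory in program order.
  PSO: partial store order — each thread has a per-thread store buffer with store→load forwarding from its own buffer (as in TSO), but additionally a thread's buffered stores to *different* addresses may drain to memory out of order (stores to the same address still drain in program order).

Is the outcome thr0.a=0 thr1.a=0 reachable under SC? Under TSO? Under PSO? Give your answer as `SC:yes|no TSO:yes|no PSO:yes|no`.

outcome vector order: (thr0.a,thr1.a)
[SC] allowed = {0/1, 0/2, 1/0, 1/1, 1/2, 2/0, 2/1, 2/2}
[TSO] allowed = {0/0, 0/1, 0/2, 1/0, 1/1, 1/2, 2/0, 2/1, 2/2}
[PSO] allowed = {0/0, 0/1, 0/2, 1/0, 1/1, 1/2, 2/0, 2/1, 2/2}
target 0/0 ∈ {TSO,PSO}

SC:no TSO:yes PSO:yes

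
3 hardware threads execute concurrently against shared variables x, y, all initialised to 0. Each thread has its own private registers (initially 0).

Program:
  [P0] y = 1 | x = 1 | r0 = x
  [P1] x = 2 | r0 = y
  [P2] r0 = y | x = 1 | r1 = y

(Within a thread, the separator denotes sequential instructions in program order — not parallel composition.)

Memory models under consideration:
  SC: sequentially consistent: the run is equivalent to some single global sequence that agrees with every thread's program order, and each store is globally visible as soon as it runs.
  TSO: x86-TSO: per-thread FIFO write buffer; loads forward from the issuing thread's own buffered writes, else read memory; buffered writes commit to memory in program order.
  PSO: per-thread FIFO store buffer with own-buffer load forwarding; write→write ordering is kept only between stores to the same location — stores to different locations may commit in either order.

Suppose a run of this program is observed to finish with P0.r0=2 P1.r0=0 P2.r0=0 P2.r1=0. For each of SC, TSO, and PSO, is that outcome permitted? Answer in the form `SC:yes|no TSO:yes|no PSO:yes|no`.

outcome vector order: (P0.r0,P1.r0,P2.r0,P2.r1)
under SC → <1 0 0 0>; <1 0 0 1>; <1 0 1 1>; <1 1 0 0>; <1 1 0 1>; <1 1 1 1>; <2 1 0 0>; <2 1 0 1>; <2 1 1 1>
under TSO → <1 0 0 0>; <1 0 0 1>; <1 0 1 1>; <1 1 0 0>; <1 1 0 1>; <1 1 1 1>; <2 0 0 0>; <2 0 0 1>; <2 0 1 1>; <2 1 0 0>; <2 1 0 1>; <2 1 1 1>
under PSO → <1 0 0 0>; <1 0 0 1>; <1 0 1 1>; <1 1 0 0>; <1 1 0 1>; <1 1 1 1>; <2 0 0 0>; <2 0 0 1>; <2 0 1 1>; <2 1 0 0>; <2 1 0 1>; <2 1 1 1>
target <2 0 0 0> ∈ {TSO,PSO}

SC:no TSO:yes PSO:yes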